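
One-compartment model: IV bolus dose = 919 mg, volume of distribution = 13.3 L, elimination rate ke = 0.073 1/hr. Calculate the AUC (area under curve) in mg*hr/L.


C0 = Dose/Vd = 919/13.3 = 69.0977 mg/L
AUC = C0/ke = 69.0977/0.073
AUC = 946.5 mg*hr/L


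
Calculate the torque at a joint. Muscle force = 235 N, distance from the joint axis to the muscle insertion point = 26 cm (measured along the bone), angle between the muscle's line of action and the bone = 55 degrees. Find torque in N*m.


Torque = F * d * sin(theta)   (moment arm = d*sin(theta))
d = 26 cm = 0.26 m
Torque = 235 * 0.26 * sin(55)
Torque = 50.05 N*m


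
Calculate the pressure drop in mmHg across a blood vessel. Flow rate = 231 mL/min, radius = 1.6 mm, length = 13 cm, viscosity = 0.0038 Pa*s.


dP = 8*mu*L*Q / (pi*r^4)
Q = 231 mL/min = 3.85e-06 m^3/s
dP = 739.006 Pa = 739.006 / 133.322 mmHg = 5.543 mmHg


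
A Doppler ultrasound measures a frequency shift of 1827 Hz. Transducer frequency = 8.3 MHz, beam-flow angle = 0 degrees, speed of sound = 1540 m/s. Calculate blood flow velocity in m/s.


v = fd * c / (2 * f0 * cos(theta))
v = 1827 * 1540 / (2 * 8.3000e+06 * cos(0))
v = 0.1695 m/s


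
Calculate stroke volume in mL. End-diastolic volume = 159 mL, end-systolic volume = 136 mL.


SV = EDV - ESV
SV = 159 - 136
SV = 23 mL


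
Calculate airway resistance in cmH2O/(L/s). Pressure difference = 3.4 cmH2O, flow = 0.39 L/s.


R = dP / flow
R = 3.4 / 0.39
R = 8.718 cmH2O/(L/s)


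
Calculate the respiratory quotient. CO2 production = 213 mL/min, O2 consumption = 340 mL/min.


RQ = VCO2 / VO2
RQ = 213 / 340
RQ = 0.6265


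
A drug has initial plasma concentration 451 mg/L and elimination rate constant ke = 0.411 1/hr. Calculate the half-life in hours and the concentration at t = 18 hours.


t_half = ln(2) / ke = 0.693147 / 0.411 = 1.686 hr
C(t) = C0 * exp(-ke*t) = 451 * exp(-0.411*18)
C(18) = 0.2762 mg/L


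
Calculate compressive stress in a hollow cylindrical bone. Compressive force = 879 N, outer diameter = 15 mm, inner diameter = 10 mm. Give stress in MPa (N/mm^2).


A = pi*(r_o^2 - r_i^2)
r_o = 7.5 mm, r_i = 5 mm
A = 98.1748 mm^2
sigma = F/A = 879 / 98.1748
sigma = 8.953 MPa


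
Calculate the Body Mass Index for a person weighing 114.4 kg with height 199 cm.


BMI = weight / height^2
height = 199 cm = 1.99 m
BMI = 114.4 / 1.99^2
BMI = 28.89 kg/m^2


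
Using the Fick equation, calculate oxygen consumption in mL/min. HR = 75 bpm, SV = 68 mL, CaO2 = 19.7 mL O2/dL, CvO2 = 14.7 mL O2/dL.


CO = HR*SV = 75*68/1000 = 5.1 L/min
a-v O2 diff = 19.7 - 14.7 = 5 mL/dL
VO2 = CO * (CaO2-CvO2) * 10 dL/L
VO2 = 5.1 * 5 * 10
VO2 = 255 mL/min


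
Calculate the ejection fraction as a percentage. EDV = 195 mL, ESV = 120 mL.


SV = EDV - ESV = 195 - 120 = 75 mL
EF = SV/EDV * 100 = 75/195 * 100
EF = 38.46%


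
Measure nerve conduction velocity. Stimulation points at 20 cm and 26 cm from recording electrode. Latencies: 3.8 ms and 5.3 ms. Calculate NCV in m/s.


Distance = (26 - 20) / 100 = 0.06 m
dt = (5.3 - 3.8) / 1000 = 0.0015 s
NCV = dist / dt = 40 m/s


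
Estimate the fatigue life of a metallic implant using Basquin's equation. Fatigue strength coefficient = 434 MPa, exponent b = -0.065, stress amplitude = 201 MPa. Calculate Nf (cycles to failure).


sigma_a = sigma_f' * (2Nf)^b
2Nf = (sigma_a/sigma_f')^(1/b)
2Nf = (201/434)^(1/-0.065)
2Nf = 138988.72
Nf = 6.949e+04


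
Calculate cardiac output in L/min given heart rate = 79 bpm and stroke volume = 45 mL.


CO = HR * SV
CO = 79 * 45 / 1000
CO = 3.555 L/min


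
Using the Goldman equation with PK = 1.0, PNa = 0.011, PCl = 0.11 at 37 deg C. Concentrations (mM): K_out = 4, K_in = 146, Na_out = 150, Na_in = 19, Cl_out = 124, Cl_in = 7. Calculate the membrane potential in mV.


Vm = (RT/F)*ln((PK*Ko + PNa*Nao + PCl*Cli)/(PK*Ki + PNa*Nai + PCl*Clo))
Numer = 6.42, Denom = 159.849
Vm = -85.92 mV


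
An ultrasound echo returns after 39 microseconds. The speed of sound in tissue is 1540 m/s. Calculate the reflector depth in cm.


depth = c * t / 2
t = 39 us = 3.9000e-05 s
depth = 1540 * 3.9000e-05 / 2
depth = 0.03003 m = 3.003 cm


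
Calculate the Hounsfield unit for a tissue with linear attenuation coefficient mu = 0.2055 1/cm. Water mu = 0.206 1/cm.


HU = ((mu_tissue - mu_water) / mu_water) * 1000
HU = ((0.2055 - 0.206) / 0.206) * 1000
HU = -2.427


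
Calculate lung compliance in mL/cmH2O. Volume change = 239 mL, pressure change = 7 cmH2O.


C = dV / dP
C = 239 / 7
C = 34.14 mL/cmH2O


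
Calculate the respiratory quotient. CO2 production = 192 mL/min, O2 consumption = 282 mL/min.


RQ = VCO2 / VO2
RQ = 192 / 282
RQ = 0.6809


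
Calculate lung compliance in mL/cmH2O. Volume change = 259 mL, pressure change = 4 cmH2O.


C = dV / dP
C = 259 / 4
C = 64.75 mL/cmH2O


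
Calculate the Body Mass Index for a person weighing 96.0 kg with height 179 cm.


BMI = weight / height^2
height = 179 cm = 1.79 m
BMI = 96.0 / 1.79^2
BMI = 29.96 kg/m^2


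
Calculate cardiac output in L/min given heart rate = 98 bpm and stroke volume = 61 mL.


CO = HR * SV
CO = 98 * 61 / 1000
CO = 5.978 L/min


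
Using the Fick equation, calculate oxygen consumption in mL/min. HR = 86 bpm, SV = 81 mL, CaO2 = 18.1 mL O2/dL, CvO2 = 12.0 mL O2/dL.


CO = HR*SV = 86*81/1000 = 6.966 L/min
a-v O2 diff = 18.1 - 12.0 = 6.1 mL/dL
VO2 = CO * (CaO2-CvO2) * 10 dL/L
VO2 = 6.966 * 6.1 * 10
VO2 = 424.9 mL/min


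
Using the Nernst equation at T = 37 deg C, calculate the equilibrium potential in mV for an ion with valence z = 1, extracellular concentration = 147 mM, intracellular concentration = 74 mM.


E = (RT/(zF)) * ln(C_out/C_in)
T = 37 + 273.15 = 310.15 K
E = (8.314 * 310.15 / (1 * 96485)) * ln(147/74)
E = 18.34 mV


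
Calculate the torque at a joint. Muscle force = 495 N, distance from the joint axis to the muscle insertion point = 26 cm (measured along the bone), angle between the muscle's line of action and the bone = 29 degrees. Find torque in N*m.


Torque = F * d * sin(theta)   (moment arm = d*sin(theta))
d = 26 cm = 0.26 m
Torque = 495 * 0.26 * sin(29)
Torque = 62.39 N*m


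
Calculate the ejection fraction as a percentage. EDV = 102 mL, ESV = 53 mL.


SV = EDV - ESV = 102 - 53 = 49 mL
EF = SV/EDV * 100 = 49/102 * 100
EF = 48.04%


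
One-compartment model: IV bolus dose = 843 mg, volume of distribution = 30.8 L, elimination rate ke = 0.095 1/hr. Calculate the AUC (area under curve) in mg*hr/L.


C0 = Dose/Vd = 843/30.8 = 27.3701 mg/L
AUC = C0/ke = 27.3701/0.095
AUC = 288.1 mg*hr/L


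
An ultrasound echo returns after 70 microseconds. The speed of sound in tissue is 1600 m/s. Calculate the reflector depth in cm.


depth = c * t / 2
t = 70 us = 7.0000e-05 s
depth = 1600 * 7.0000e-05 / 2
depth = 0.056 m = 5.6 cm


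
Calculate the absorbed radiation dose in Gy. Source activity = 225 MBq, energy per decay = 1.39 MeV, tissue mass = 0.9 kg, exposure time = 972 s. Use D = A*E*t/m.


A = 225 MBq = 2.2500e+08 Bq
E = 1.39 MeV = 2.22678e-13 J
D = A*E*t/m = 2.2500e+08*2.22678e-13*972/0.9
D = 0.05411 Gy


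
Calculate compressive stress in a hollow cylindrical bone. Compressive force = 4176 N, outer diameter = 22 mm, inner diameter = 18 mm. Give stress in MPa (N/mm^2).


A = pi*(r_o^2 - r_i^2)
r_o = 11 mm, r_i = 9 mm
A = 125.664 mm^2
sigma = F/A = 4176 / 125.664
sigma = 33.23 MPa


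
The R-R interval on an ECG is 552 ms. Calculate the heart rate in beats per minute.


HR = 60 / RR_interval(s)
RR = 552 ms = 0.552 s
HR = 60 / 0.552 = 108.7 bpm


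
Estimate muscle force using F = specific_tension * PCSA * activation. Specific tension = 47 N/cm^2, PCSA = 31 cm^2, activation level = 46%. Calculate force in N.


F = sigma * PCSA * activation
F = 47 * 31 * 0.46
F = 670.2 N


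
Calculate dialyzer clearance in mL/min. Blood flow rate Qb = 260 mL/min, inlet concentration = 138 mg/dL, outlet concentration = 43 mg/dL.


K = Qb * (Cb_in - Cb_out) / Cb_in
K = 260 * (138 - 43) / 138
K = 179 mL/min


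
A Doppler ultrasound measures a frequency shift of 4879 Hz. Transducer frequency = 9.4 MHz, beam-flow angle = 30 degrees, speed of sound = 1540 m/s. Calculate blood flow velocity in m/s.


v = fd * c / (2 * f0 * cos(theta))
v = 4879 * 1540 / (2 * 9.4000e+06 * cos(30))
v = 0.4615 m/s


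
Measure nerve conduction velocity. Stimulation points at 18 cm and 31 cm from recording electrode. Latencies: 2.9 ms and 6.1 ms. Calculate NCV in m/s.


Distance = (31 - 18) / 100 = 0.13 m
dt = (6.1 - 2.9) / 1000 = 0.0032 s
NCV = dist / dt = 40.63 m/s


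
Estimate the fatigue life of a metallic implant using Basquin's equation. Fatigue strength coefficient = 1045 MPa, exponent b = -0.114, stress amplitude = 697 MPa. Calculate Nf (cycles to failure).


sigma_a = sigma_f' * (2Nf)^b
2Nf = (sigma_a/sigma_f')^(1/b)
2Nf = (697/1045)^(1/-0.114)
2Nf = 34.900997
Nf = 17.45


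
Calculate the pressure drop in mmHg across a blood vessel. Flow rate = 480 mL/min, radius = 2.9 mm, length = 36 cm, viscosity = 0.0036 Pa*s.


dP = 8*mu*L*Q / (pi*r^4)
Q = 480 mL/min = 8e-06 m^3/s
dP = 373.287 Pa = 373.287 / 133.322 mmHg = 2.8 mmHg


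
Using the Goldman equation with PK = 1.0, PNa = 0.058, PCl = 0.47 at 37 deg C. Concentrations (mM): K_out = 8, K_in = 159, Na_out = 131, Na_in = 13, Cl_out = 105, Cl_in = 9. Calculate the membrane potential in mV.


Vm = (RT/F)*ln((PK*Ko + PNa*Nao + PCl*Cli)/(PK*Ki + PNa*Nai + PCl*Clo))
Numer = 19.828, Denom = 209.104
Vm = -62.96 mV


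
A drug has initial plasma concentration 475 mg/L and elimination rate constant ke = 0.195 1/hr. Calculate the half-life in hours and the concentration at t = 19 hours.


t_half = ln(2) / ke = 0.693147 / 0.195 = 3.555 hr
C(t) = C0 * exp(-ke*t) = 475 * exp(-0.195*19)
C(19) = 11.69 mg/L


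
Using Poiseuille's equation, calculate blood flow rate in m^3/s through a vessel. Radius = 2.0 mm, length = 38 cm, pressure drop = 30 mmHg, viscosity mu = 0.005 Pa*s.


Q = pi*r^4*dP / (8*mu*L)
r = 0.002 m, L = 0.38 m
dP = 30 mmHg = 3999.66 Pa
Q = 1.3227e-05 m^3/s


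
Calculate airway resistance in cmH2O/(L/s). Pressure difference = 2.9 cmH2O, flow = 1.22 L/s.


R = dP / flow
R = 2.9 / 1.22
R = 2.377 cmH2O/(L/s)


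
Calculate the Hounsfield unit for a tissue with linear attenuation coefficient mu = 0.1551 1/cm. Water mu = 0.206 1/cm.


HU = ((mu_tissue - mu_water) / mu_water) * 1000
HU = ((0.1551 - 0.206) / 0.206) * 1000
HU = -247.1


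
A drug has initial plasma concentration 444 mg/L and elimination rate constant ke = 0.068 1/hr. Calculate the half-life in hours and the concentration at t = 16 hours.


t_half = ln(2) / ke = 0.693147 / 0.068 = 10.19 hr
C(t) = C0 * exp(-ke*t) = 444 * exp(-0.068*16)
C(16) = 149.6 mg/L


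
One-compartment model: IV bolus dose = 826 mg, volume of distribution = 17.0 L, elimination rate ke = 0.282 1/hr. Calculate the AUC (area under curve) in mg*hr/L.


C0 = Dose/Vd = 826/17.0 = 48.5882 mg/L
AUC = C0/ke = 48.5882/0.282
AUC = 172.3 mg*hr/L


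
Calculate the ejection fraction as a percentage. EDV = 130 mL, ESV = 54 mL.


SV = EDV - ESV = 130 - 54 = 76 mL
EF = SV/EDV * 100 = 76/130 * 100
EF = 58.46%


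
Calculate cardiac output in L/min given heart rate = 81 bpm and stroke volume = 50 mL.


CO = HR * SV
CO = 81 * 50 / 1000
CO = 4.05 L/min


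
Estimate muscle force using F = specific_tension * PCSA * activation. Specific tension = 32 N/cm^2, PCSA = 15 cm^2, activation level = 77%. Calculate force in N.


F = sigma * PCSA * activation
F = 32 * 15 * 0.77
F = 369.6 N


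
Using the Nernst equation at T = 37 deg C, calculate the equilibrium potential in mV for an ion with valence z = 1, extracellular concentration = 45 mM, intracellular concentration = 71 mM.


E = (RT/(zF)) * ln(C_out/C_in)
T = 37 + 273.15 = 310.15 K
E = (8.314 * 310.15 / (1 * 96485)) * ln(45/71)
E = -12.19 mV


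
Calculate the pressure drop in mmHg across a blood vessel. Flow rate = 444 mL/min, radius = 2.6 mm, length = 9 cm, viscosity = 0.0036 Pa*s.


dP = 8*mu*L*Q / (pi*r^4)
Q = 444 mL/min = 7.4e-06 m^3/s
dP = 133.605 Pa = 133.605 / 133.322 mmHg = 1.002 mmHg


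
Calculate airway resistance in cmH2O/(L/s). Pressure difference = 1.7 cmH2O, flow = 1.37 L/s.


R = dP / flow
R = 1.7 / 1.37
R = 1.241 cmH2O/(L/s)


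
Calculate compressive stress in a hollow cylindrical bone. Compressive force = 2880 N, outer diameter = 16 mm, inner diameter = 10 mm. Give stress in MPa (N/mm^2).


A = pi*(r_o^2 - r_i^2)
r_o = 8 mm, r_i = 5 mm
A = 122.522 mm^2
sigma = F/A = 2880 / 122.522
sigma = 23.51 MPa


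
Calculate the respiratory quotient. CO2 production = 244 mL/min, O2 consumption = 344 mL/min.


RQ = VCO2 / VO2
RQ = 244 / 344
RQ = 0.7093


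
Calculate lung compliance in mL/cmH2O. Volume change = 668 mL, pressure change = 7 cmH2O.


C = dV / dP
C = 668 / 7
C = 95.43 mL/cmH2O


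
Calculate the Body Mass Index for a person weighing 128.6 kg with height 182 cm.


BMI = weight / height^2
height = 182 cm = 1.82 m
BMI = 128.6 / 1.82^2
BMI = 38.82 kg/m^2


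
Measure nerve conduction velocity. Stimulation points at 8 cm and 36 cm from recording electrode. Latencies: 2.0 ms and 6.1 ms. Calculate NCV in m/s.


Distance = (36 - 8) / 100 = 0.28 m
dt = (6.1 - 2.0) / 1000 = 0.0041 s
NCV = dist / dt = 68.29 m/s


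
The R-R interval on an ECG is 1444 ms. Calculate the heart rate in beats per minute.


HR = 60 / RR_interval(s)
RR = 1444 ms = 1.444 s
HR = 60 / 1.444 = 41.55 bpm


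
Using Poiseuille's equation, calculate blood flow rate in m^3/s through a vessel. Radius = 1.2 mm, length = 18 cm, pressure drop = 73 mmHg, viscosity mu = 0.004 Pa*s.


Q = pi*r^4*dP / (8*mu*L)
r = 0.0012 m, L = 0.18 m
dP = 73 mmHg = 9732.506 Pa
Q = 1.1007e-05 m^3/s


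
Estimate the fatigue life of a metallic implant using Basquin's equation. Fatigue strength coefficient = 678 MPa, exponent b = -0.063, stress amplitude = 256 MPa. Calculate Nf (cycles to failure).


sigma_a = sigma_f' * (2Nf)^b
2Nf = (sigma_a/sigma_f')^(1/b)
2Nf = (256/678)^(1/-0.063)
2Nf = 5177530.6
Nf = 2.5888e+06


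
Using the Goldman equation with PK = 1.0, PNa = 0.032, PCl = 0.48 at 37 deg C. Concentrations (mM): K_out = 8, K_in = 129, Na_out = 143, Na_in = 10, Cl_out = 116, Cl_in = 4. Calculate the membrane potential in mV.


Vm = (RT/F)*ln((PK*Ko + PNa*Nao + PCl*Cli)/(PK*Ki + PNa*Nai + PCl*Clo))
Numer = 14.496, Denom = 185
Vm = -68.06 mV


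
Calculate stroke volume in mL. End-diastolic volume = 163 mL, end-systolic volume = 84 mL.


SV = EDV - ESV
SV = 163 - 84
SV = 79 mL


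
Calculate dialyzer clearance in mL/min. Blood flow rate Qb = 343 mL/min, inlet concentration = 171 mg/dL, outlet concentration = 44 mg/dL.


K = Qb * (Cb_in - Cb_out) / Cb_in
K = 343 * (171 - 44) / 171
K = 254.7 mL/min


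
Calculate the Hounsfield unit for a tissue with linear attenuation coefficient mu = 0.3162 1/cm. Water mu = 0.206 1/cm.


HU = ((mu_tissue - mu_water) / mu_water) * 1000
HU = ((0.3162 - 0.206) / 0.206) * 1000
HU = 535


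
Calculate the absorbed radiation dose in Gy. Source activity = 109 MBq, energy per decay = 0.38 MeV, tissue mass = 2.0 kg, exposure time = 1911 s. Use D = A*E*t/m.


A = 109 MBq = 1.0900e+08 Bq
E = 0.38 MeV = 6.0876e-14 J
D = A*E*t/m = 1.0900e+08*6.0876e-14*1911/2.0
D = 0.00634 Gy


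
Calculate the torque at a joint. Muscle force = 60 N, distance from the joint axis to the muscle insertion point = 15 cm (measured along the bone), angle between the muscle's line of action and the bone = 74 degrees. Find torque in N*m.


Torque = F * d * sin(theta)   (moment arm = d*sin(theta))
d = 15 cm = 0.15 m
Torque = 60 * 0.15 * sin(74)
Torque = 8.651 N*m


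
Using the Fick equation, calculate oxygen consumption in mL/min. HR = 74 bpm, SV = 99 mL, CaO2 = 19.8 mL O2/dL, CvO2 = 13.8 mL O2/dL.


CO = HR*SV = 74*99/1000 = 7.326 L/min
a-v O2 diff = 19.8 - 13.8 = 6 mL/dL
VO2 = CO * (CaO2-CvO2) * 10 dL/L
VO2 = 7.326 * 6 * 10
VO2 = 439.6 mL/min


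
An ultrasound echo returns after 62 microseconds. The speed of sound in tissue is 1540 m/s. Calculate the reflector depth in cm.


depth = c * t / 2
t = 62 us = 6.2000e-05 s
depth = 1540 * 6.2000e-05 / 2
depth = 0.04774 m = 4.774 cm


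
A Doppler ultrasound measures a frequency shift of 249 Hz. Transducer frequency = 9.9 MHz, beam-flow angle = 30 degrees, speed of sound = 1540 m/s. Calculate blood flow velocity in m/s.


v = fd * c / (2 * f0 * cos(theta))
v = 249 * 1540 / (2 * 9.9000e+06 * cos(30))
v = 0.02236 m/s


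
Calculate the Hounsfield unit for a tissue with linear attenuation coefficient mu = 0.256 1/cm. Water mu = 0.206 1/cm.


HU = ((mu_tissue - mu_water) / mu_water) * 1000
HU = ((0.256 - 0.206) / 0.206) * 1000
HU = 242.7


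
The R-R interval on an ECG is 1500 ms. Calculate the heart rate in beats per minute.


HR = 60 / RR_interval(s)
RR = 1500 ms = 1.5 s
HR = 60 / 1.5 = 40 bpm


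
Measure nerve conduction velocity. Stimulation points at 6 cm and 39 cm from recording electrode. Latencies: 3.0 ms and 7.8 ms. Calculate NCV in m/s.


Distance = (39 - 6) / 100 = 0.33 m
dt = (7.8 - 3.0) / 1000 = 0.0048 s
NCV = dist / dt = 68.75 m/s


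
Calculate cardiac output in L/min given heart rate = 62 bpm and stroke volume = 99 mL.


CO = HR * SV
CO = 62 * 99 / 1000
CO = 6.138 L/min


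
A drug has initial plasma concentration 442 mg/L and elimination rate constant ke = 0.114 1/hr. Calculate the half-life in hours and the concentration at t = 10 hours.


t_half = ln(2) / ke = 0.693147 / 0.114 = 6.08 hr
C(t) = C0 * exp(-ke*t) = 442 * exp(-0.114*10)
C(10) = 141.4 mg/L


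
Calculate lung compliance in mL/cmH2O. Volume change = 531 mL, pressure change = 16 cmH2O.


C = dV / dP
C = 531 / 16
C = 33.19 mL/cmH2O


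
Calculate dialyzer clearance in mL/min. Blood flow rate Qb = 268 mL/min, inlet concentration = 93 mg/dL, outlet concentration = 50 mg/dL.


K = Qb * (Cb_in - Cb_out) / Cb_in
K = 268 * (93 - 50) / 93
K = 123.9 mL/min


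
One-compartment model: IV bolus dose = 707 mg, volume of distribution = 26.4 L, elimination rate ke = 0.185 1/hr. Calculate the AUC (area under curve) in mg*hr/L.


C0 = Dose/Vd = 707/26.4 = 26.7803 mg/L
AUC = C0/ke = 26.7803/0.185
AUC = 144.8 mg*hr/L


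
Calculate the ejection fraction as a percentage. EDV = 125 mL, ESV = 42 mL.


SV = EDV - ESV = 125 - 42 = 83 mL
EF = SV/EDV * 100 = 83/125 * 100
EF = 66.4%


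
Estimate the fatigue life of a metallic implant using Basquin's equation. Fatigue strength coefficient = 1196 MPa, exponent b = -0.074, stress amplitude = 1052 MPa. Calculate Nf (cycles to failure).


sigma_a = sigma_f' * (2Nf)^b
2Nf = (sigma_a/sigma_f')^(1/b)
2Nf = (1052/1196)^(1/-0.074)
2Nf = 5.6612372
Nf = 2.831


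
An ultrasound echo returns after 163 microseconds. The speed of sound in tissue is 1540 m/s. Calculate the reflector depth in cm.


depth = c * t / 2
t = 163 us = 1.6300e-04 s
depth = 1540 * 1.6300e-04 / 2
depth = 0.12551 m = 12.551 cm


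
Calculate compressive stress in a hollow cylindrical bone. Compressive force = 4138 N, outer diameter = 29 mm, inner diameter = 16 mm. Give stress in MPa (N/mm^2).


A = pi*(r_o^2 - r_i^2)
r_o = 14.5 mm, r_i = 8 mm
A = 459.458 mm^2
sigma = F/A = 4138 / 459.458
sigma = 9.006 MPa


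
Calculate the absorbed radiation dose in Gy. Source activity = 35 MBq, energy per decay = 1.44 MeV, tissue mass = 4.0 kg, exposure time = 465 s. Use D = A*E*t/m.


A = 35 MBq = 3.5000e+07 Bq
E = 1.44 MeV = 2.30688e-13 J
D = A*E*t/m = 3.5000e+07*2.30688e-13*465/4.0
D = 9.3861e-04 Gy


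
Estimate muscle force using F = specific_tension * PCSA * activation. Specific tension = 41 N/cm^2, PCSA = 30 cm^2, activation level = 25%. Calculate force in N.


F = sigma * PCSA * activation
F = 41 * 30 * 0.25
F = 307.5 N


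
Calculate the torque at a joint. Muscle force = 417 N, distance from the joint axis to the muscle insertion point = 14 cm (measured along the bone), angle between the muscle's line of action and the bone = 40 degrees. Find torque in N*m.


Torque = F * d * sin(theta)   (moment arm = d*sin(theta))
d = 14 cm = 0.14 m
Torque = 417 * 0.14 * sin(40)
Torque = 37.53 N*m


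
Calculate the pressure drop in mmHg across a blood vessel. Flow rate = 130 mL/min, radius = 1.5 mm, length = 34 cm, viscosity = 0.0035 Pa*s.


dP = 8*mu*L*Q / (pi*r^4)
Q = 130 mL/min = 2.16667e-06 m^3/s
dP = 1296.92 Pa = 1296.92 / 133.322 mmHg = 9.728 mmHg


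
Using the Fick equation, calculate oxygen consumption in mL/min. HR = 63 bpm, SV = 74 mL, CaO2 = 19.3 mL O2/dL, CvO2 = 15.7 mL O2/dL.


CO = HR*SV = 63*74/1000 = 4.662 L/min
a-v O2 diff = 19.3 - 15.7 = 3.6 mL/dL
VO2 = CO * (CaO2-CvO2) * 10 dL/L
VO2 = 4.662 * 3.6 * 10
VO2 = 167.8 mL/min


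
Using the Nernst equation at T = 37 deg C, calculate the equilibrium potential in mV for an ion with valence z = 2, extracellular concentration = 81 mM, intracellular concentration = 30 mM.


E = (RT/(zF)) * ln(C_out/C_in)
T = 37 + 273.15 = 310.15 K
E = (8.314 * 310.15 / (2 * 96485)) * ln(81/30)
E = 13.27 mV


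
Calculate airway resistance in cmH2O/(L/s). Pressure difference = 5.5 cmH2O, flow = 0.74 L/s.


R = dP / flow
R = 5.5 / 0.74
R = 7.432 cmH2O/(L/s)


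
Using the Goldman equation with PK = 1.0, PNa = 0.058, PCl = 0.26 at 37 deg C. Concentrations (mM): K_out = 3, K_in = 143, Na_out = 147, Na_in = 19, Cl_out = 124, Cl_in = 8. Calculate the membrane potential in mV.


Vm = (RT/F)*ln((PK*Ko + PNa*Nao + PCl*Cli)/(PK*Ki + PNa*Nai + PCl*Clo))
Numer = 13.606, Denom = 176.342
Vm = -68.47 mV


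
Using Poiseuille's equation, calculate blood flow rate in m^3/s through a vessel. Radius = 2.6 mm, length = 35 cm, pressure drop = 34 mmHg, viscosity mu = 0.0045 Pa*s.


Q = pi*r^4*dP / (8*mu*L)
r = 0.0026 m, L = 0.35 m
dP = 34 mmHg = 4532.948 Pa
Q = 5.1648e-05 m^3/s


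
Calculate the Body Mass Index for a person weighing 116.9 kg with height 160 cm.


BMI = weight / height^2
height = 160 cm = 1.6 m
BMI = 116.9 / 1.6^2
BMI = 45.66 kg/m^2


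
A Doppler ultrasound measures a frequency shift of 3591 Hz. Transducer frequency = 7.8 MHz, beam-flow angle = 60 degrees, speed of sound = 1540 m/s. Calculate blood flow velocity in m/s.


v = fd * c / (2 * f0 * cos(theta))
v = 3591 * 1540 / (2 * 7.8000e+06 * cos(60))
v = 0.709 m/s


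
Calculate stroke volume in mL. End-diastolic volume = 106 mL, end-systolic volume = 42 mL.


SV = EDV - ESV
SV = 106 - 42
SV = 64 mL


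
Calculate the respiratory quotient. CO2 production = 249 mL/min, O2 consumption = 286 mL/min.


RQ = VCO2 / VO2
RQ = 249 / 286
RQ = 0.8706


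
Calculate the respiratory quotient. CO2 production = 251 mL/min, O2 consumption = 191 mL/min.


RQ = VCO2 / VO2
RQ = 251 / 191
RQ = 1.314


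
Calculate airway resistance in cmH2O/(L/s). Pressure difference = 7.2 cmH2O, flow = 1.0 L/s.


R = dP / flow
R = 7.2 / 1.0
R = 7.2 cmH2O/(L/s)


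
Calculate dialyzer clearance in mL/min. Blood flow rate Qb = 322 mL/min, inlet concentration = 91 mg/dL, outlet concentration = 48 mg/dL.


K = Qb * (Cb_in - Cb_out) / Cb_in
K = 322 * (91 - 48) / 91
K = 152.2 mL/min


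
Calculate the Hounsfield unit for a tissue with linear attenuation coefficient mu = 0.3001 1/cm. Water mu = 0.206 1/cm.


HU = ((mu_tissue - mu_water) / mu_water) * 1000
HU = ((0.3001 - 0.206) / 0.206) * 1000
HU = 456.8


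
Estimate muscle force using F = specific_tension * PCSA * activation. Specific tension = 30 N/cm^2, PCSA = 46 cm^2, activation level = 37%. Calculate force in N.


F = sigma * PCSA * activation
F = 30 * 46 * 0.37
F = 510.6 N


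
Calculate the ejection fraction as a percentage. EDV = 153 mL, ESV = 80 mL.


SV = EDV - ESV = 153 - 80 = 73 mL
EF = SV/EDV * 100 = 73/153 * 100
EF = 47.71%


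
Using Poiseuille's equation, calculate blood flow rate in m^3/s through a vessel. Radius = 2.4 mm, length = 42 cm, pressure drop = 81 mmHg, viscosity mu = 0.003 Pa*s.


Q = pi*r^4*dP / (8*mu*L)
r = 0.0024 m, L = 0.42 m
dP = 81 mmHg = 10799.082 Pa
Q = 1.1167e-04 m^3/s


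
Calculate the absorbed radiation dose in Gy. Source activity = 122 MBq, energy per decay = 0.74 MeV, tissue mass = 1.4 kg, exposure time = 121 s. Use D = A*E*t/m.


A = 122 MBq = 1.2200e+08 Bq
E = 0.74 MeV = 1.18548e-13 J
D = A*E*t/m = 1.2200e+08*1.18548e-13*121/1.4
D = 0.00125 Gy


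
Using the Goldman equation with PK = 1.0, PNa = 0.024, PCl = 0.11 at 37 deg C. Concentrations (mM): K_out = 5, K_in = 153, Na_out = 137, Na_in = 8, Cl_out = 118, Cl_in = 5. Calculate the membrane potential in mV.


Vm = (RT/F)*ln((PK*Ko + PNa*Nao + PCl*Cli)/(PK*Ki + PNa*Nai + PCl*Clo))
Numer = 8.838, Denom = 166.172
Vm = -78.41 mV


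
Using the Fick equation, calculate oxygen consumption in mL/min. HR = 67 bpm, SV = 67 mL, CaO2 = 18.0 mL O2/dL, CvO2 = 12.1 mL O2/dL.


CO = HR*SV = 67*67/1000 = 4.489 L/min
a-v O2 diff = 18.0 - 12.1 = 5.9 mL/dL
VO2 = CO * (CaO2-CvO2) * 10 dL/L
VO2 = 4.489 * 5.9 * 10
VO2 = 264.9 mL/min


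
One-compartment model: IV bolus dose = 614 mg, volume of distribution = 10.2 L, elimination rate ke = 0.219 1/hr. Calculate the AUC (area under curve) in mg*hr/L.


C0 = Dose/Vd = 614/10.2 = 60.1961 mg/L
AUC = C0/ke = 60.1961/0.219
AUC = 274.9 mg*hr/L


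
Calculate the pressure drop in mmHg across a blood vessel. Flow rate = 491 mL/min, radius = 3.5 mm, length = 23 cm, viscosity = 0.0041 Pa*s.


dP = 8*mu*L*Q / (pi*r^4)
Q = 491 mL/min = 8.18333e-06 m^3/s
dP = 130.951 Pa = 130.951 / 133.322 mmHg = 0.9822 mmHg


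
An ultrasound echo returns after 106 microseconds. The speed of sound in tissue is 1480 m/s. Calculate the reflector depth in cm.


depth = c * t / 2
t = 106 us = 1.0600e-04 s
depth = 1480 * 1.0600e-04 / 2
depth = 0.07844 m = 7.844 cm


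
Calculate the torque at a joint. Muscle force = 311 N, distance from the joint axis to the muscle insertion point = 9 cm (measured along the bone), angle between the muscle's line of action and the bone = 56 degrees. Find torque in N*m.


Torque = F * d * sin(theta)   (moment arm = d*sin(theta))
d = 9 cm = 0.09 m
Torque = 311 * 0.09 * sin(56)
Torque = 23.2 N*m


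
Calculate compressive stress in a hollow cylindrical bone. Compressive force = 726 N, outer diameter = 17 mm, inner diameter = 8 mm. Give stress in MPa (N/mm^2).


A = pi*(r_o^2 - r_i^2)
r_o = 8.5 mm, r_i = 4 mm
A = 176.715 mm^2
sigma = F/A = 726 / 176.715
sigma = 4.108 MPa


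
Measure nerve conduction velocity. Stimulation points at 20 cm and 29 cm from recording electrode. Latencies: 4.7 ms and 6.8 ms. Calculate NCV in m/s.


Distance = (29 - 20) / 100 = 0.09 m
dt = (6.8 - 4.7) / 1000 = 0.0021 s
NCV = dist / dt = 42.86 m/s


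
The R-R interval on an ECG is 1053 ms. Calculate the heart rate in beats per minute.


HR = 60 / RR_interval(s)
RR = 1053 ms = 1.053 s
HR = 60 / 1.053 = 56.98 bpm


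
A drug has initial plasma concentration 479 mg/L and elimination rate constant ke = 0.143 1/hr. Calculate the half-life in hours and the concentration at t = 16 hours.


t_half = ln(2) / ke = 0.693147 / 0.143 = 4.847 hr
C(t) = C0 * exp(-ke*t) = 479 * exp(-0.143*16)
C(16) = 48.6 mg/L


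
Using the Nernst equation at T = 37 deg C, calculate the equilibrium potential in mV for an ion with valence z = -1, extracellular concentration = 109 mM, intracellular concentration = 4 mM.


E = (RT/(zF)) * ln(C_out/C_in)
T = 37 + 273.15 = 310.15 K
E = (8.314 * 310.15 / (-1 * 96485)) * ln(109/4)
E = -88.33 mV


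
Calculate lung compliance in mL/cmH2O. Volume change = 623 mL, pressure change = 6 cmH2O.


C = dV / dP
C = 623 / 6
C = 103.8 mL/cmH2O


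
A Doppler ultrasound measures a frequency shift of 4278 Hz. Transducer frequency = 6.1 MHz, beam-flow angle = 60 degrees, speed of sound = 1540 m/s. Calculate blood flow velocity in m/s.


v = fd * c / (2 * f0 * cos(theta))
v = 4278 * 1540 / (2 * 6.1000e+06 * cos(60))
v = 1.08 m/s


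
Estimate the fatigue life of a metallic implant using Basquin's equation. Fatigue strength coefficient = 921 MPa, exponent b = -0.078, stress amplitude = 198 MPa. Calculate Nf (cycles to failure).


sigma_a = sigma_f' * (2Nf)^b
2Nf = (sigma_a/sigma_f')^(1/b)
2Nf = (198/921)^(1/-0.078)
2Nf = 3.6216216e+08
Nf = 1.8108e+08


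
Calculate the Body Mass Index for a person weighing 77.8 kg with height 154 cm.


BMI = weight / height^2
height = 154 cm = 1.54 m
BMI = 77.8 / 1.54^2
BMI = 32.8 kg/m^2


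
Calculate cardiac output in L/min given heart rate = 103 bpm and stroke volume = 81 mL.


CO = HR * SV
CO = 103 * 81 / 1000
CO = 8.343 L/min


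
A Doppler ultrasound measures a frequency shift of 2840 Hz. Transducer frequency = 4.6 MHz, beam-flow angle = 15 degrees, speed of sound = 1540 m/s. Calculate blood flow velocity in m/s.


v = fd * c / (2 * f0 * cos(theta))
v = 2840 * 1540 / (2 * 4.6000e+06 * cos(15))
v = 0.4922 m/s


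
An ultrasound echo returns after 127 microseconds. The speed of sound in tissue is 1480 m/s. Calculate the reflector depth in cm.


depth = c * t / 2
t = 127 us = 1.2700e-04 s
depth = 1480 * 1.2700e-04 / 2
depth = 0.09398 m = 9.398 cm


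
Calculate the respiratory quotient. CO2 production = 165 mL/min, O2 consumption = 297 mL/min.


RQ = VCO2 / VO2
RQ = 165 / 297
RQ = 0.5556


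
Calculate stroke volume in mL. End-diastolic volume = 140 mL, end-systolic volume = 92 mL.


SV = EDV - ESV
SV = 140 - 92
SV = 48 mL


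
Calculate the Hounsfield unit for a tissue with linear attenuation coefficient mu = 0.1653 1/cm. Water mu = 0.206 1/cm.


HU = ((mu_tissue - mu_water) / mu_water) * 1000
HU = ((0.1653 - 0.206) / 0.206) * 1000
HU = -197.6


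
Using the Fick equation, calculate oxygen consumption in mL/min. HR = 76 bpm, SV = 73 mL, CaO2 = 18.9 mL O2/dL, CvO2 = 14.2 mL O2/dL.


CO = HR*SV = 76*73/1000 = 5.548 L/min
a-v O2 diff = 18.9 - 14.2 = 4.7 mL/dL
VO2 = CO * (CaO2-CvO2) * 10 dL/L
VO2 = 5.548 * 4.7 * 10
VO2 = 260.8 mL/min


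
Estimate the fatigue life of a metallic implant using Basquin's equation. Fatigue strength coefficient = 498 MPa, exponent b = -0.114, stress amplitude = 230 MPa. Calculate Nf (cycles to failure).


sigma_a = sigma_f' * (2Nf)^b
2Nf = (sigma_a/sigma_f')^(1/b)
2Nf = (230/498)^(1/-0.114)
2Nf = 876.99208
Nf = 438.5


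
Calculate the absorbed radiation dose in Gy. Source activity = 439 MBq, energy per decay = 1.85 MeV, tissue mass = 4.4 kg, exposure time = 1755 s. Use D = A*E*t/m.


A = 439 MBq = 4.3900e+08 Bq
E = 1.85 MeV = 2.9637e-13 J
D = A*E*t/m = 4.3900e+08*2.9637e-13*1755/4.4
D = 0.05189 Gy


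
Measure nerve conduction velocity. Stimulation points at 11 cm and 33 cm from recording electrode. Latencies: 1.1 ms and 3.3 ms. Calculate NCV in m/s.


Distance = (33 - 11) / 100 = 0.22 m
dt = (3.3 - 1.1) / 1000 = 0.0022 s
NCV = dist / dt = 100 m/s


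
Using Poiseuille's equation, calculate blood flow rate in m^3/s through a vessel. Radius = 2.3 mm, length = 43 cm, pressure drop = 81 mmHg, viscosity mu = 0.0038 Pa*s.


Q = pi*r^4*dP / (8*mu*L)
r = 0.0023 m, L = 0.43 m
dP = 81 mmHg = 10799.082 Pa
Q = 7.2628e-05 m^3/s


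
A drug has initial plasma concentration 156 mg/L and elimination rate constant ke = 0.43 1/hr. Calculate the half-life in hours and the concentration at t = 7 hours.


t_half = ln(2) / ke = 0.693147 / 0.43 = 1.612 hr
C(t) = C0 * exp(-ke*t) = 156 * exp(-0.43*7)
C(7) = 7.69 mg/L


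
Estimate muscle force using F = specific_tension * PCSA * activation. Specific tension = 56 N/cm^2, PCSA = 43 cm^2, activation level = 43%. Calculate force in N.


F = sigma * PCSA * activation
F = 56 * 43 * 0.43
F = 1035 N


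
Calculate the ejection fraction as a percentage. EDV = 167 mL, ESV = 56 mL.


SV = EDV - ESV = 167 - 56 = 111 mL
EF = SV/EDV * 100 = 111/167 * 100
EF = 66.47%


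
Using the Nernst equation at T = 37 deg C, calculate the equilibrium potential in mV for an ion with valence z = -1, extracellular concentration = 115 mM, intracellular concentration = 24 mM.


E = (RT/(zF)) * ln(C_out/C_in)
T = 37 + 273.15 = 310.15 K
E = (8.314 * 310.15 / (-1 * 96485)) * ln(115/24)
E = -41.88 mV


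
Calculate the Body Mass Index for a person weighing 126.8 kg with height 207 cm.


BMI = weight / height^2
height = 207 cm = 2.07 m
BMI = 126.8 / 2.07^2
BMI = 29.59 kg/m^2


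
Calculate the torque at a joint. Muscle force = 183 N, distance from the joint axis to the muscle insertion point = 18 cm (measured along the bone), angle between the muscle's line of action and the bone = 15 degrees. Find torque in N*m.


Torque = F * d * sin(theta)   (moment arm = d*sin(theta))
d = 18 cm = 0.18 m
Torque = 183 * 0.18 * sin(15)
Torque = 8.525 N*m


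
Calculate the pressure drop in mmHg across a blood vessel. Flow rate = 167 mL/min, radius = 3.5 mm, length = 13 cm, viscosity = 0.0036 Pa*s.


dP = 8*mu*L*Q / (pi*r^4)
Q = 167 mL/min = 2.78333e-06 m^3/s
dP = 22.1044 Pa = 22.1044 / 133.322 mmHg = 0.1658 mmHg


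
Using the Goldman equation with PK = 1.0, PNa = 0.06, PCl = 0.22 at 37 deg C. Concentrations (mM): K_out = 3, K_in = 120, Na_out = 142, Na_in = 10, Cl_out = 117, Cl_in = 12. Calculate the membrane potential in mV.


Vm = (RT/F)*ln((PK*Ko + PNa*Nao + PCl*Cli)/(PK*Ki + PNa*Nai + PCl*Clo))
Numer = 14.16, Denom = 146.34
Vm = -62.42 mV


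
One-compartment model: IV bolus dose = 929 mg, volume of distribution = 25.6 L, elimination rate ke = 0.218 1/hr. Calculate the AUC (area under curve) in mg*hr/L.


C0 = Dose/Vd = 929/25.6 = 36.2891 mg/L
AUC = C0/ke = 36.2891/0.218
AUC = 166.5 mg*hr/L


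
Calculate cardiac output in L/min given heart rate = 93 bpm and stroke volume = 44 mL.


CO = HR * SV
CO = 93 * 44 / 1000
CO = 4.092 L/min


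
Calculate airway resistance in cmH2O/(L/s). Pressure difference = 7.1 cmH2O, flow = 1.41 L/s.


R = dP / flow
R = 7.1 / 1.41
R = 5.035 cmH2O/(L/s)


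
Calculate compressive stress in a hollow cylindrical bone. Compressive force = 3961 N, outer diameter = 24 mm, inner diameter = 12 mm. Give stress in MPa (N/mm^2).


A = pi*(r_o^2 - r_i^2)
r_o = 12 mm, r_i = 6 mm
A = 339.292 mm^2
sigma = F/A = 3961 / 339.292
sigma = 11.67 MPa


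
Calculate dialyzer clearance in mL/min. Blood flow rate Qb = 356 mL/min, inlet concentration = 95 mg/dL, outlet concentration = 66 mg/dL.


K = Qb * (Cb_in - Cb_out) / Cb_in
K = 356 * (95 - 66) / 95
K = 108.7 mL/min


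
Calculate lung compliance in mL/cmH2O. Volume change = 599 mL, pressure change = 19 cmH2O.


C = dV / dP
C = 599 / 19
C = 31.53 mL/cmH2O


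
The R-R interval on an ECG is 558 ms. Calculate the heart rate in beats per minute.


HR = 60 / RR_interval(s)
RR = 558 ms = 0.558 s
HR = 60 / 0.558 = 107.5 bpm


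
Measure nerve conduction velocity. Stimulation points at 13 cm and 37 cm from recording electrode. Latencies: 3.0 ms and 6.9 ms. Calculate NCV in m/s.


Distance = (37 - 13) / 100 = 0.24 m
dt = (6.9 - 3.0) / 1000 = 0.0039 s
NCV = dist / dt = 61.54 m/s


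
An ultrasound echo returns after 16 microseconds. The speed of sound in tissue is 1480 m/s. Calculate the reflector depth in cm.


depth = c * t / 2
t = 16 us = 1.6000e-05 s
depth = 1480 * 1.6000e-05 / 2
depth = 0.01184 m = 1.184 cm


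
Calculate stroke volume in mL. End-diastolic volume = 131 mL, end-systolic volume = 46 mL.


SV = EDV - ESV
SV = 131 - 46
SV = 85 mL


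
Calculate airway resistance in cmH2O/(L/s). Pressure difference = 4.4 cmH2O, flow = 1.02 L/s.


R = dP / flow
R = 4.4 / 1.02
R = 4.314 cmH2O/(L/s)


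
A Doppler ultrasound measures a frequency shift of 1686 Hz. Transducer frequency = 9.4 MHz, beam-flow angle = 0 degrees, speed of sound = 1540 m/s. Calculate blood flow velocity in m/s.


v = fd * c / (2 * f0 * cos(theta))
v = 1686 * 1540 / (2 * 9.4000e+06 * cos(0))
v = 0.1381 m/s


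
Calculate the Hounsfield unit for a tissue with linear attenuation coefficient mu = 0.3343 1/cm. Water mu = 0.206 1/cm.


HU = ((mu_tissue - mu_water) / mu_water) * 1000
HU = ((0.3343 - 0.206) / 0.206) * 1000
HU = 622.8


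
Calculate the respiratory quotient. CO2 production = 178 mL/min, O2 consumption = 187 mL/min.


RQ = VCO2 / VO2
RQ = 178 / 187
RQ = 0.9519


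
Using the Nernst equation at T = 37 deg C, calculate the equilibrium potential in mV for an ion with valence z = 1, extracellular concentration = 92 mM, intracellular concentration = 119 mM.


E = (RT/(zF)) * ln(C_out/C_in)
T = 37 + 273.15 = 310.15 K
E = (8.314 * 310.15 / (1 * 96485)) * ln(92/119)
E = -6.877 mV


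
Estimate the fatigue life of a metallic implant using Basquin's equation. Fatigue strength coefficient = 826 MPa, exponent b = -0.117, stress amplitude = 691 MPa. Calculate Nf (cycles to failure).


sigma_a = sigma_f' * (2Nf)^b
2Nf = (sigma_a/sigma_f')^(1/b)
2Nf = (691/826)^(1/-0.117)
2Nf = 4.59632
Nf = 2.298


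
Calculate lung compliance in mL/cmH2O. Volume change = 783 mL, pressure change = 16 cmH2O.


C = dV / dP
C = 783 / 16
C = 48.94 mL/cmH2O


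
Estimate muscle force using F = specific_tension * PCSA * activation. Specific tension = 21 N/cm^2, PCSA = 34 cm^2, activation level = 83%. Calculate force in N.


F = sigma * PCSA * activation
F = 21 * 34 * 0.83
F = 592.6 N


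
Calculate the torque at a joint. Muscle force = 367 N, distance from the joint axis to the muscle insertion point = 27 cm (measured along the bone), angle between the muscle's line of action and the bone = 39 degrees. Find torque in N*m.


Torque = F * d * sin(theta)   (moment arm = d*sin(theta))
d = 27 cm = 0.27 m
Torque = 367 * 0.27 * sin(39)
Torque = 62.36 N*m


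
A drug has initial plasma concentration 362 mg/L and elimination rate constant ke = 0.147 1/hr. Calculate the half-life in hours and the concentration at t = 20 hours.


t_half = ln(2) / ke = 0.693147 / 0.147 = 4.715 hr
C(t) = C0 * exp(-ke*t) = 362 * exp(-0.147*20)
C(20) = 19.14 mg/L


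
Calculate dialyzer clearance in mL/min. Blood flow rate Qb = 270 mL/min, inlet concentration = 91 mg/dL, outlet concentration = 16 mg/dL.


K = Qb * (Cb_in - Cb_out) / Cb_in
K = 270 * (91 - 16) / 91
K = 222.5 mL/min


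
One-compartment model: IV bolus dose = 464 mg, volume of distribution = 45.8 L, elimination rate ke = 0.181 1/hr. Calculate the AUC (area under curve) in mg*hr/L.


C0 = Dose/Vd = 464/45.8 = 10.131 mg/L
AUC = C0/ke = 10.131/0.181
AUC = 55.97 mg*hr/L


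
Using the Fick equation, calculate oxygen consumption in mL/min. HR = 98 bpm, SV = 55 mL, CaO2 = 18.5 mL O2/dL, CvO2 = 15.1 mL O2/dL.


CO = HR*SV = 98*55/1000 = 5.39 L/min
a-v O2 diff = 18.5 - 15.1 = 3.4 mL/dL
VO2 = CO * (CaO2-CvO2) * 10 dL/L
VO2 = 5.39 * 3.4 * 10
VO2 = 183.3 mL/min


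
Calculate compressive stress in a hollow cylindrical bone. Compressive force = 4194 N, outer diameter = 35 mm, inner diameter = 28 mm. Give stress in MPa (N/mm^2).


A = pi*(r_o^2 - r_i^2)
r_o = 17.5 mm, r_i = 14 mm
A = 346.361 mm^2
sigma = F/A = 4194 / 346.361
sigma = 12.11 MPa


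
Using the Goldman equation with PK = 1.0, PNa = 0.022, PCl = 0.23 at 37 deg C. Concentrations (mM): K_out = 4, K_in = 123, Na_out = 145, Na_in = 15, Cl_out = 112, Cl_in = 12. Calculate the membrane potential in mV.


Vm = (RT/F)*ln((PK*Ko + PNa*Nao + PCl*Cli)/(PK*Ki + PNa*Nai + PCl*Clo))
Numer = 9.95, Denom = 149.09
Vm = -72.34 mV


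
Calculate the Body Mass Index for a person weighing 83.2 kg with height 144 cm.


BMI = weight / height^2
height = 144 cm = 1.44 m
BMI = 83.2 / 1.44^2
BMI = 40.12 kg/m^2


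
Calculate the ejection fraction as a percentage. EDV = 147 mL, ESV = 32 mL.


SV = EDV - ESV = 147 - 32 = 115 mL
EF = SV/EDV * 100 = 115/147 * 100
EF = 78.23%
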